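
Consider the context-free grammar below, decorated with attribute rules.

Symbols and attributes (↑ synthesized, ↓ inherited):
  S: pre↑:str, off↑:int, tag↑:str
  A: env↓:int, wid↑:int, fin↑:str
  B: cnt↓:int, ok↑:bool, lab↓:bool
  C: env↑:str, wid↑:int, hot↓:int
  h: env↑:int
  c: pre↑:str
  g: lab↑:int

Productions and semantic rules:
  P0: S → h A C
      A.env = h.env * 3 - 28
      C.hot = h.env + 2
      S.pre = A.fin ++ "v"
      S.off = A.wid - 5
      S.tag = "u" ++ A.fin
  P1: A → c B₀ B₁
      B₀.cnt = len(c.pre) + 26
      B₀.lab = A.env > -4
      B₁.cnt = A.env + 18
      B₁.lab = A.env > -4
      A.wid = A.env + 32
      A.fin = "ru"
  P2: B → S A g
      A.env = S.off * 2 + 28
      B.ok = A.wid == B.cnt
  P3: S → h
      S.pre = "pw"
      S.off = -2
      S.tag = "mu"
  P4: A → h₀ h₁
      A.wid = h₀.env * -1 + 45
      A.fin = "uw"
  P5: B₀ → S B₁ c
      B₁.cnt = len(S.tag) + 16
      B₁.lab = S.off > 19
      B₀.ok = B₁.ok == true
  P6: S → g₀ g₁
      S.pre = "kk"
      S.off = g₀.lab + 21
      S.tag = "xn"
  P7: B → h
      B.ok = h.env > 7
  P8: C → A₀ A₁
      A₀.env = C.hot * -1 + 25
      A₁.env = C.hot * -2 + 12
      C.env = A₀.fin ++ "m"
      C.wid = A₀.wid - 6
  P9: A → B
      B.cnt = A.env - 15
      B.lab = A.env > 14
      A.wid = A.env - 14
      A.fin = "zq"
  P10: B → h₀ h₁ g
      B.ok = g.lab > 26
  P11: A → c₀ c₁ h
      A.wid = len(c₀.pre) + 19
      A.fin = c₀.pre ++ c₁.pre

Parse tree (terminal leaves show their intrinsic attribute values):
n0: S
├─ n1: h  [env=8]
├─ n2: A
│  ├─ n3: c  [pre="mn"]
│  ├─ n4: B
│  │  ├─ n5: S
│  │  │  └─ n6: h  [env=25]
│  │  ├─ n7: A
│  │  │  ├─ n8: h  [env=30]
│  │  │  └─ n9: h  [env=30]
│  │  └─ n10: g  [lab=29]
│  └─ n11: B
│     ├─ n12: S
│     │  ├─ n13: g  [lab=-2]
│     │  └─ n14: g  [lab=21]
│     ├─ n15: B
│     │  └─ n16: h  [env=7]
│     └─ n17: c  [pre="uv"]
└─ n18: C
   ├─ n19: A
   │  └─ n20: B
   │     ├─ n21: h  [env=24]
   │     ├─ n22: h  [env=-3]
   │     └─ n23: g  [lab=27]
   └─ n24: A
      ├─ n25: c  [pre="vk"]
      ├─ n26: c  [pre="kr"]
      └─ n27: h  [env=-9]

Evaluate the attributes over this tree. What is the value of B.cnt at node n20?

1. n1.env = 8  [terminal]
2. n2.env = -4  [h.env * 3 - 28]
3. n3.pre = "mn"  [terminal]
4. n4.cnt = 28  [len(c.pre) + 26]
5. n4.lab = false  [A.env > -4]
6. n6.env = 25  [terminal]
7. n5.pre = "pw"  ["pw"]
8. n5.off = -2  [-2]
9. n5.tag = "mu"  ["mu"]
10. n7.env = 24  [S.off * 2 + 28]
11. n8.env = 30  [terminal]
12. n9.env = 30  [terminal]
13. n7.wid = 15  [h₀.env * -1 + 45]
14. n7.fin = "uw"  ["uw"]
15. n10.lab = 29  [terminal]
16. n4.ok = false  [A.wid == B.cnt]
17. n11.cnt = 14  [A.env + 18]
18. n11.lab = false  [A.env > -4]
19. n13.lab = -2  [terminal]
20. n14.lab = 21  [terminal]
21. n12.pre = "kk"  ["kk"]
22. n12.off = 19  [g₀.lab + 21]
23. n12.tag = "xn"  ["xn"]
24. n15.cnt = 18  [len(S.tag) + 16]
25. n15.lab = false  [S.off > 19]
26. n16.env = 7  [terminal]
27. n15.ok = false  [h.env > 7]
28. n17.pre = "uv"  [terminal]
29. n11.ok = false  [B₁.ok == true]
30. n2.wid = 28  [A.env + 32]
31. n2.fin = "ru"  ["ru"]
32. n18.hot = 10  [h.env + 2]
33. n19.env = 15  [C.hot * -1 + 25]
34. n20.cnt = 0  [A.env - 15]
35. n20.lab = true  [A.env > 14]
36. n21.env = 24  [terminal]
37. n22.env = -3  [terminal]
38. n23.lab = 27  [terminal]
39. n20.ok = true  [g.lab > 26]
40. n19.wid = 1  [A.env - 14]
41. n19.fin = "zq"  ["zq"]
42. n24.env = -8  [C.hot * -2 + 12]
43. n25.pre = "vk"  [terminal]
44. n26.pre = "kr"  [terminal]
45. n27.env = -9  [terminal]
46. n24.wid = 21  [len(c₀.pre) + 19]
47. n24.fin = "vkkr"  [c₀.pre ++ c₁.pre]
48. n18.env = "zqm"  [A₀.fin ++ "m"]
49. n18.wid = -5  [A₀.wid - 6]
50. n0.pre = "ruv"  [A.fin ++ "v"]
51. n0.off = 23  [A.wid - 5]
52. n0.tag = "uru"  ["u" ++ A.fin]

0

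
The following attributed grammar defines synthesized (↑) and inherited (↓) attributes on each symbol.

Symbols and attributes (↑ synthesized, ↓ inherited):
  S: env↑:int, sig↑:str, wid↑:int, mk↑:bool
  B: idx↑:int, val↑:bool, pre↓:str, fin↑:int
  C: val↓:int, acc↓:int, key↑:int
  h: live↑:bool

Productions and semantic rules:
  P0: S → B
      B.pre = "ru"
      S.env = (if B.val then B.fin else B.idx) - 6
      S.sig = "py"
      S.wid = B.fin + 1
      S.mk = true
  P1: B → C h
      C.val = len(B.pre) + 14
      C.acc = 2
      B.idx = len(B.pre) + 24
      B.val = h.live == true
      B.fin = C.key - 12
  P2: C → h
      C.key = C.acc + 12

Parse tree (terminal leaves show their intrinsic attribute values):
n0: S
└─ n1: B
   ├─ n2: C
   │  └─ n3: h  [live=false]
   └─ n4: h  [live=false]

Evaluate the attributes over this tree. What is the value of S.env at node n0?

20

1. n1.pre = "ru"  ["ru"]
2. n2.val = 16  [len(B.pre) + 14]
3. n2.acc = 2  [2]
4. n3.live = false  [terminal]
5. n2.key = 14  [C.acc + 12]
6. n4.live = false  [terminal]
7. n1.idx = 26  [len(B.pre) + 24]
8. n1.val = false  [h.live == true]
9. n1.fin = 2  [C.key - 12]
10. n0.env = 20  [(if B.val then B.fin else B.idx) - 6]
11. n0.sig = "py"  ["py"]
12. n0.wid = 3  [B.fin + 1]
13. n0.mk = true  [true]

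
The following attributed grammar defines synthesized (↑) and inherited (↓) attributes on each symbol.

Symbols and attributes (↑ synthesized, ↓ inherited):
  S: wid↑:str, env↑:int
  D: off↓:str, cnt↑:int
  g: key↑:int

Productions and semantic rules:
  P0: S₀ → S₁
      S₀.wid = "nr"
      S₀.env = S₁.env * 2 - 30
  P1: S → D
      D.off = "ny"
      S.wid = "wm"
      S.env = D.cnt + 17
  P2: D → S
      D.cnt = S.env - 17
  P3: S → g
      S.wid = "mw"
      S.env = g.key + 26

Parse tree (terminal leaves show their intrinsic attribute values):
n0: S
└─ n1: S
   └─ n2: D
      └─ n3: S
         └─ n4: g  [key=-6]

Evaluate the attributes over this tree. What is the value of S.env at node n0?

1. n2.off = "ny"  ["ny"]
2. n4.key = -6  [terminal]
3. n3.wid = "mw"  ["mw"]
4. n3.env = 20  [g.key + 26]
5. n2.cnt = 3  [S.env - 17]
6. n1.wid = "wm"  ["wm"]
7. n1.env = 20  [D.cnt + 17]
8. n0.wid = "nr"  ["nr"]
9. n0.env = 10  [S₁.env * 2 - 30]

10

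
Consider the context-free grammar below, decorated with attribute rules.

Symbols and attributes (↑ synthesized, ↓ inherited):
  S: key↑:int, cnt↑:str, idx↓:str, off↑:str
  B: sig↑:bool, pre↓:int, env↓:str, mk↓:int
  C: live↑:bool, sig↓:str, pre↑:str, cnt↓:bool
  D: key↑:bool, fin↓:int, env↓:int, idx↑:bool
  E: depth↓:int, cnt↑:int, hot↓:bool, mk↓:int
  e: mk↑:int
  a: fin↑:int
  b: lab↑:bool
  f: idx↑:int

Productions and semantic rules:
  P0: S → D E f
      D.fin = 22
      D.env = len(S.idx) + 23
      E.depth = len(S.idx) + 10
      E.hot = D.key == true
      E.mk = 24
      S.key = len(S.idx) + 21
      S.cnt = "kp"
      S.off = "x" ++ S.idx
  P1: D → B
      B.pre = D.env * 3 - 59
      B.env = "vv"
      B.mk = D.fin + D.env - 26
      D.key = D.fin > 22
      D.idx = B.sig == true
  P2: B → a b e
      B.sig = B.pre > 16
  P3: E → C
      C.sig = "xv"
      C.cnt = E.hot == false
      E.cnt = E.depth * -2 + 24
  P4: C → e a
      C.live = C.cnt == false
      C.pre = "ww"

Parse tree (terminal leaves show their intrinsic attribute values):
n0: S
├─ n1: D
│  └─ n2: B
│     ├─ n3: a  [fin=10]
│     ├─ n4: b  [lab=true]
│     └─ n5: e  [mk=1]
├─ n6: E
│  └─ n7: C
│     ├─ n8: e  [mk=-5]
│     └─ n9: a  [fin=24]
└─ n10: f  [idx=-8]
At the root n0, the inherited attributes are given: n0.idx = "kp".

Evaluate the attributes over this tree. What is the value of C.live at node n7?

false

1. n0.idx = "kp"  [given at root]
2. n1.fin = 22  [22]
3. n1.env = 25  [len(S.idx) + 23]
4. n2.pre = 16  [D.env * 3 - 59]
5. n2.env = "vv"  ["vv"]
6. n2.mk = 21  [D.fin + D.env - 26]
7. n3.fin = 10  [terminal]
8. n4.lab = true  [terminal]
9. n5.mk = 1  [terminal]
10. n2.sig = false  [B.pre > 16]
11. n1.key = false  [D.fin > 22]
12. n1.idx = false  [B.sig == true]
13. n6.depth = 12  [len(S.idx) + 10]
14. n6.hot = false  [D.key == true]
15. n6.mk = 24  [24]
16. n7.sig = "xv"  ["xv"]
17. n7.cnt = true  [E.hot == false]
18. n8.mk = -5  [terminal]
19. n9.fin = 24  [terminal]
20. n7.live = false  [C.cnt == false]
21. n7.pre = "ww"  ["ww"]
22. n6.cnt = 0  [E.depth * -2 + 24]
23. n10.idx = -8  [terminal]
24. n0.key = 23  [len(S.idx) + 21]
25. n0.cnt = "kp"  ["kp"]
26. n0.off = "xkp"  ["x" ++ S.idx]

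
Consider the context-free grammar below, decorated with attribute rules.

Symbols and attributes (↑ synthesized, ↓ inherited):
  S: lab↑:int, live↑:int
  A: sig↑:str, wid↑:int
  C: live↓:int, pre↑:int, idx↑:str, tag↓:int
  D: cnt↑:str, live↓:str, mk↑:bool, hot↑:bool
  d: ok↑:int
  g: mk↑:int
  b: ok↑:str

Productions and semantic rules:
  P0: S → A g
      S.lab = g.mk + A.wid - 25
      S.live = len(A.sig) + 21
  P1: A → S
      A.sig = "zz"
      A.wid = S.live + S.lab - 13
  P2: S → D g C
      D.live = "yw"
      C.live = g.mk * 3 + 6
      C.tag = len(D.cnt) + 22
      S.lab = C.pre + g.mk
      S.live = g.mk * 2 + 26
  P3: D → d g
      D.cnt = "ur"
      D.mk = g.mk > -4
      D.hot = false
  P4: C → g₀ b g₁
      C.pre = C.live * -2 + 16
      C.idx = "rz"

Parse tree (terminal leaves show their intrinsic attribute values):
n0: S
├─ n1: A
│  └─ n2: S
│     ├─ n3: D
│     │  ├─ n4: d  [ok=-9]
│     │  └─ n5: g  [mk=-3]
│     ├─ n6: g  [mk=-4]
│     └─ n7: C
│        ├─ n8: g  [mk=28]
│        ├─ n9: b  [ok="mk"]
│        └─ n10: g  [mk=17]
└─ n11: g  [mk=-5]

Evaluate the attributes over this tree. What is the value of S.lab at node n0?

1. n3.live = "yw"  ["yw"]
2. n4.ok = -9  [terminal]
3. n5.mk = -3  [terminal]
4. n3.cnt = "ur"  ["ur"]
5. n3.mk = true  [g.mk > -4]
6. n3.hot = false  [false]
7. n6.mk = -4  [terminal]
8. n7.live = -6  [g.mk * 3 + 6]
9. n7.tag = 24  [len(D.cnt) + 22]
10. n8.mk = 28  [terminal]
11. n9.ok = "mk"  [terminal]
12. n10.mk = 17  [terminal]
13. n7.pre = 28  [C.live * -2 + 16]
14. n7.idx = "rz"  ["rz"]
15. n2.lab = 24  [C.pre + g.mk]
16. n2.live = 18  [g.mk * 2 + 26]
17. n1.sig = "zz"  ["zz"]
18. n1.wid = 29  [S.live + S.lab - 13]
19. n11.mk = -5  [terminal]
20. n0.lab = -1  [g.mk + A.wid - 25]
21. n0.live = 23  [len(A.sig) + 21]

-1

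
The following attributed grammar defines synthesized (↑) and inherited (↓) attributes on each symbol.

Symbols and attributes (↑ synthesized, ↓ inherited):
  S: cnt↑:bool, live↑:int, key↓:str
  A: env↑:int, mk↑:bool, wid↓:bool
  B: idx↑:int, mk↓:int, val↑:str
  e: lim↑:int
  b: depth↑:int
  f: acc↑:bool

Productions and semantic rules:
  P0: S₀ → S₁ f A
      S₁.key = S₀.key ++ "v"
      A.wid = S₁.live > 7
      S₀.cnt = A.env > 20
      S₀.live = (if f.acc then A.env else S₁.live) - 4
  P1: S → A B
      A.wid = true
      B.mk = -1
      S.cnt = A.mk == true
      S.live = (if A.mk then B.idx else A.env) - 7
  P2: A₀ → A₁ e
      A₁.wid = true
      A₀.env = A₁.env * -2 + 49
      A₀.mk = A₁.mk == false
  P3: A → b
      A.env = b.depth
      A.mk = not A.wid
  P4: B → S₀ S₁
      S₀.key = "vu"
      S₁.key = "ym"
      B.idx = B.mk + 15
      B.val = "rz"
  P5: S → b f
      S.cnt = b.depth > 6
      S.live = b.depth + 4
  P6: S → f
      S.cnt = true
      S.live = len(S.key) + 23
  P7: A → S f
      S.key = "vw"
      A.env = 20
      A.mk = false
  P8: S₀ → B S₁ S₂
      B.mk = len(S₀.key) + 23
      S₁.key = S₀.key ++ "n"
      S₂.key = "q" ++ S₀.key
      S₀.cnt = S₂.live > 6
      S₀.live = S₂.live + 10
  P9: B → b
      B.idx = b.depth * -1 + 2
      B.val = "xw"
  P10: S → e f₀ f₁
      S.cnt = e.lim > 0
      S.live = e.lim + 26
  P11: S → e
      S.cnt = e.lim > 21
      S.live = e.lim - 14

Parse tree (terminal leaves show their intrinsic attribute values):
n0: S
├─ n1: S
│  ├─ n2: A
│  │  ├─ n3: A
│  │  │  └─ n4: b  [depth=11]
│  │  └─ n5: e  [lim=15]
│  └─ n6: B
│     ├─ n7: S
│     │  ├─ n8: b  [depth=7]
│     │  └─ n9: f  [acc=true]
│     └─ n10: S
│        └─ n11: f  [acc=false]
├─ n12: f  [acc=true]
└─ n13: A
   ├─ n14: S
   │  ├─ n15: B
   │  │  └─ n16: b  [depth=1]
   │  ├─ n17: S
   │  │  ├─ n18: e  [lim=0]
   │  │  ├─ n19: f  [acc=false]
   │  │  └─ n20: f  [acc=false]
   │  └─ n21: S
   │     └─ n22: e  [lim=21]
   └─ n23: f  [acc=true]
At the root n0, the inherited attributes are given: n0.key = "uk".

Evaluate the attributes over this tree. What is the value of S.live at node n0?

16

1. n0.key = "uk"  [given at root]
2. n1.key = "ukv"  [S₀.key ++ "v"]
3. n2.wid = true  [true]
4. n3.wid = true  [true]
5. n4.depth = 11  [terminal]
6. n3.env = 11  [b.depth]
7. n3.mk = false  [not A.wid]
8. n5.lim = 15  [terminal]
9. n2.env = 27  [A₁.env * -2 + 49]
10. n2.mk = true  [A₁.mk == false]
11. n6.mk = -1  [-1]
12. n7.key = "vu"  ["vu"]
13. n8.depth = 7  [terminal]
14. n9.acc = true  [terminal]
15. n7.cnt = true  [b.depth > 6]
16. n7.live = 11  [b.depth + 4]
17. n10.key = "ym"  ["ym"]
18. n11.acc = false  [terminal]
19. n10.cnt = true  [true]
20. n10.live = 25  [len(S.key) + 23]
21. n6.idx = 14  [B.mk + 15]
22. n6.val = "rz"  ["rz"]
23. n1.cnt = true  [A.mk == true]
24. n1.live = 7  [(if A.mk then B.idx else A.env) - 7]
25. n12.acc = true  [terminal]
26. n13.wid = false  [S₁.live > 7]
27. n14.key = "vw"  ["vw"]
28. n15.mk = 25  [len(S₀.key) + 23]
29. n16.depth = 1  [terminal]
30. n15.idx = 1  [b.depth * -1 + 2]
31. n15.val = "xw"  ["xw"]
32. n17.key = "vwn"  [S₀.key ++ "n"]
33. n18.lim = 0  [terminal]
34. n19.acc = false  [terminal]
35. n20.acc = false  [terminal]
36. n17.cnt = false  [e.lim > 0]
37. n17.live = 26  [e.lim + 26]
38. n21.key = "qvw"  ["q" ++ S₀.key]
39. n22.lim = 21  [terminal]
40. n21.cnt = false  [e.lim > 21]
41. n21.live = 7  [e.lim - 14]
42. n14.cnt = true  [S₂.live > 6]
43. n14.live = 17  [S₂.live + 10]
44. n23.acc = true  [terminal]
45. n13.env = 20  [20]
46. n13.mk = false  [false]
47. n0.cnt = false  [A.env > 20]
48. n0.live = 16  [(if f.acc then A.env else S₁.live) - 4]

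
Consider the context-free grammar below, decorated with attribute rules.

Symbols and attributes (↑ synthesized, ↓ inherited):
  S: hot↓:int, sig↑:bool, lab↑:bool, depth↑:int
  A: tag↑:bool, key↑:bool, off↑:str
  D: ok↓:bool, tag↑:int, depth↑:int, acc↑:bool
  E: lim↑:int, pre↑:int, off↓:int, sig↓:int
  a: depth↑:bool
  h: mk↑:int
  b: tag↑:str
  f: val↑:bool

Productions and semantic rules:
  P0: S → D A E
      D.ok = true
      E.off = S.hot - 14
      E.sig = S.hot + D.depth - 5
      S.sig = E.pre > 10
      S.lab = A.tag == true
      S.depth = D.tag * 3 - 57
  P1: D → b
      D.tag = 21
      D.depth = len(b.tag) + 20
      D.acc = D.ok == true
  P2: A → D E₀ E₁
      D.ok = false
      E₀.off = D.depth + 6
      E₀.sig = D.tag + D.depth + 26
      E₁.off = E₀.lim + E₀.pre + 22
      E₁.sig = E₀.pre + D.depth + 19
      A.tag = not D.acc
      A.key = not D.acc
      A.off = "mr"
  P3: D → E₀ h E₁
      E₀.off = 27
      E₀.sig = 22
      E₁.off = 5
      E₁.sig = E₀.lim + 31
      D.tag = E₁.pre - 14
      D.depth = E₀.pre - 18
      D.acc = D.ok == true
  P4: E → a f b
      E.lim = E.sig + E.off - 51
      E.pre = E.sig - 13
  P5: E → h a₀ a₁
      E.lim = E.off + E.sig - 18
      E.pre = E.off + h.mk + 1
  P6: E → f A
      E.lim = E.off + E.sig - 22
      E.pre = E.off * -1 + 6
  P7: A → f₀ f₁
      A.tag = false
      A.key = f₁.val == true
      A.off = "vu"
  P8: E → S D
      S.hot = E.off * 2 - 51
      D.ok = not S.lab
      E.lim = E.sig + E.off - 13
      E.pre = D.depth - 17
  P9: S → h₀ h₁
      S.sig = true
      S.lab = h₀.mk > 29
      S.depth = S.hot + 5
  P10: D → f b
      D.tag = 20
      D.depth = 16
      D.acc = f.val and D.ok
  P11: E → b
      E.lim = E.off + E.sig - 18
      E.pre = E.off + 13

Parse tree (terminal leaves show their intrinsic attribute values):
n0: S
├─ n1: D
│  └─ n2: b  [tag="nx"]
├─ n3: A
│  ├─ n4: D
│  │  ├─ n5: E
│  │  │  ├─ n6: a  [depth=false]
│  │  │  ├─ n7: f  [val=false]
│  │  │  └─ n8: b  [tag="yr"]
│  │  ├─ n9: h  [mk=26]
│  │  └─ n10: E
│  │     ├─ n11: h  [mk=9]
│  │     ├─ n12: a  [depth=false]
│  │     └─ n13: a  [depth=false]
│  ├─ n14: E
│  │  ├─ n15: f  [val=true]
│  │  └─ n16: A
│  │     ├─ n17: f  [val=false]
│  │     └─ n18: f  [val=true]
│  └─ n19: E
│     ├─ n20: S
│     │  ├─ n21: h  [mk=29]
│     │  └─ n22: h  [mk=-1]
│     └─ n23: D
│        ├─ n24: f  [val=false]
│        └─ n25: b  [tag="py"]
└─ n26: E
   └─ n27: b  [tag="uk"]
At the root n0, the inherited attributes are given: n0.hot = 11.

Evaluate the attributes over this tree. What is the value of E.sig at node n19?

19

1. n0.hot = 11  [given at root]
2. n1.ok = true  [true]
3. n2.tag = "nx"  [terminal]
4. n1.tag = 21  [21]
5. n1.depth = 22  [len(b.tag) + 20]
6. n1.acc = true  [D.ok == true]
7. n4.ok = false  [false]
8. n5.off = 27  [27]
9. n5.sig = 22  [22]
10. n6.depth = false  [terminal]
11. n7.val = false  [terminal]
12. n8.tag = "yr"  [terminal]
13. n5.lim = -2  [E.sig + E.off - 51]
14. n5.pre = 9  [E.sig - 13]
15. n9.mk = 26  [terminal]
16. n10.off = 5  [5]
17. n10.sig = 29  [E₀.lim + 31]
18. n11.mk = 9  [terminal]
19. n12.depth = false  [terminal]
20. n13.depth = false  [terminal]
21. n10.lim = 16  [E.off + E.sig - 18]
22. n10.pre = 15  [E.off + h.mk + 1]
23. n4.tag = 1  [E₁.pre - 14]
24. n4.depth = -9  [E₀.pre - 18]
25. n4.acc = false  [D.ok == true]
26. n14.off = -3  [D.depth + 6]
27. n14.sig = 18  [D.tag + D.depth + 26]
28. n15.val = true  [terminal]
29. n17.val = false  [terminal]
30. n18.val = true  [terminal]
31. n16.tag = false  [false]
32. n16.key = true  [f₁.val == true]
33. n16.off = "vu"  ["vu"]
34. n14.lim = -7  [E.off + E.sig - 22]
35. n14.pre = 9  [E.off * -1 + 6]
36. n19.off = 24  [E₀.lim + E₀.pre + 22]
37. n19.sig = 19  [E₀.pre + D.depth + 19]
38. n20.hot = -3  [E.off * 2 - 51]
39. n21.mk = 29  [terminal]
40. n22.mk = -1  [terminal]
41. n20.sig = true  [true]
42. n20.lab = false  [h₀.mk > 29]
43. n20.depth = 2  [S.hot + 5]
44. n23.ok = true  [not S.lab]
45. n24.val = false  [terminal]
46. n25.tag = "py"  [terminal]
47. n23.tag = 20  [20]
48. n23.depth = 16  [16]
49. n23.acc = false  [f.val and D.ok]
50. n19.lim = 30  [E.sig + E.off - 13]
51. n19.pre = -1  [D.depth - 17]
52. n3.tag = true  [not D.acc]
53. n3.key = true  [not D.acc]
54. n3.off = "mr"  ["mr"]
55. n26.off = -3  [S.hot - 14]
56. n26.sig = 28  [S.hot + D.depth - 5]
57. n27.tag = "uk"  [terminal]
58. n26.lim = 7  [E.off + E.sig - 18]
59. n26.pre = 10  [E.off + 13]
60. n0.sig = false  [E.pre > 10]
61. n0.lab = true  [A.tag == true]
62. n0.depth = 6  [D.tag * 3 - 57]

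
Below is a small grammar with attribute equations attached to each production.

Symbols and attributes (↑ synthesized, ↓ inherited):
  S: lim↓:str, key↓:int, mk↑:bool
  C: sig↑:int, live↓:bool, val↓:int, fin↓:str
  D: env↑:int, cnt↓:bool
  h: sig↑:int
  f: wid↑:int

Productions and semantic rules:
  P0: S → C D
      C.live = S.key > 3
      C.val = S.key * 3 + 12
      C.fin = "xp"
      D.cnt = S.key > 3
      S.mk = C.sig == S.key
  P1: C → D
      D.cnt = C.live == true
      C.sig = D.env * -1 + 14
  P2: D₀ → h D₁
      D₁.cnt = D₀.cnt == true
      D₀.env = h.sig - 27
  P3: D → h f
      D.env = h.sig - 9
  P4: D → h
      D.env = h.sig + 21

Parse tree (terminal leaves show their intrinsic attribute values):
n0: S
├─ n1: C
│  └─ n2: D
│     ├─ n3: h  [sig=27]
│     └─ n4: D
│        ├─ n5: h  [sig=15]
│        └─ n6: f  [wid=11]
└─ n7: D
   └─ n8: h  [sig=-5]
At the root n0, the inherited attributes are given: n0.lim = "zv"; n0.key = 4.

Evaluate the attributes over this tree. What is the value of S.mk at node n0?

1. n0.lim = "zv"  [given at root]
2. n0.key = 4  [given at root]
3. n1.live = true  [S.key > 3]
4. n1.val = 24  [S.key * 3 + 12]
5. n1.fin = "xp"  ["xp"]
6. n2.cnt = true  [C.live == true]
7. n3.sig = 27  [terminal]
8. n4.cnt = true  [D₀.cnt == true]
9. n5.sig = 15  [terminal]
10. n6.wid = 11  [terminal]
11. n4.env = 6  [h.sig - 9]
12. n2.env = 0  [h.sig - 27]
13. n1.sig = 14  [D.env * -1 + 14]
14. n7.cnt = true  [S.key > 3]
15. n8.sig = -5  [terminal]
16. n7.env = 16  [h.sig + 21]
17. n0.mk = false  [C.sig == S.key]

false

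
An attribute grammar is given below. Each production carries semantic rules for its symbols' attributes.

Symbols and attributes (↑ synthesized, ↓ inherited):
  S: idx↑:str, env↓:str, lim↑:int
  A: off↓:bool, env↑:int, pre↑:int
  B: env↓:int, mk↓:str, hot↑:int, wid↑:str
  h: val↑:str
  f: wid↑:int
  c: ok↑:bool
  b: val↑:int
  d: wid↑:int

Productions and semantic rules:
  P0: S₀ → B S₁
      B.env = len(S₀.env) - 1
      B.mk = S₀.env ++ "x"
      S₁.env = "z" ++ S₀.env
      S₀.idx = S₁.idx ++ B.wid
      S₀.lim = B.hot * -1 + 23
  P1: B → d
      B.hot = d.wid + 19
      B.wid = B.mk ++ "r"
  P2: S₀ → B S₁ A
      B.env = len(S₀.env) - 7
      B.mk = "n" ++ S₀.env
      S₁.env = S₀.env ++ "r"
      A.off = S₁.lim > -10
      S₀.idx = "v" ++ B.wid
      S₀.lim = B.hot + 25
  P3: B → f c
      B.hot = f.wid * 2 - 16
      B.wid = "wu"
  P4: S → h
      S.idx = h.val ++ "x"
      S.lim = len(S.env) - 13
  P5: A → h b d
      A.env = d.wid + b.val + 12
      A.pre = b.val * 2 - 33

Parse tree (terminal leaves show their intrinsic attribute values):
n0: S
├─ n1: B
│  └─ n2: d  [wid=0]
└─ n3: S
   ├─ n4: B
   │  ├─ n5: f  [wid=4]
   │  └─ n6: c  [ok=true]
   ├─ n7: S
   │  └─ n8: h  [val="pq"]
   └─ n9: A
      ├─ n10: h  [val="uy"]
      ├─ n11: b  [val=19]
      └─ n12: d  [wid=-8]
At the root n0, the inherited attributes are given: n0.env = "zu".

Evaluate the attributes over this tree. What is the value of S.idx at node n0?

1. n0.env = "zu"  [given at root]
2. n1.env = 1  [len(S₀.env) - 1]
3. n1.mk = "zux"  [S₀.env ++ "x"]
4. n2.wid = 0  [terminal]
5. n1.hot = 19  [d.wid + 19]
6. n1.wid = "zuxr"  [B.mk ++ "r"]
7. n3.env = "zzu"  ["z" ++ S₀.env]
8. n4.env = -4  [len(S₀.env) - 7]
9. n4.mk = "nzzu"  ["n" ++ S₀.env]
10. n5.wid = 4  [terminal]
11. n6.ok = true  [terminal]
12. n4.hot = -8  [f.wid * 2 - 16]
13. n4.wid = "wu"  ["wu"]
14. n7.env = "zzur"  [S₀.env ++ "r"]
15. n8.val = "pq"  [terminal]
16. n7.idx = "pqx"  [h.val ++ "x"]
17. n7.lim = -9  [len(S.env) - 13]
18. n9.off = true  [S₁.lim > -10]
19. n10.val = "uy"  [terminal]
20. n11.val = 19  [terminal]
21. n12.wid = -8  [terminal]
22. n9.env = 23  [d.wid + b.val + 12]
23. n9.pre = 5  [b.val * 2 - 33]
24. n3.idx = "vwu"  ["v" ++ B.wid]
25. n3.lim = 17  [B.hot + 25]
26. n0.idx = "vwuzuxr"  [S₁.idx ++ B.wid]
27. n0.lim = 4  [B.hot * -1 + 23]

"vwuzuxr"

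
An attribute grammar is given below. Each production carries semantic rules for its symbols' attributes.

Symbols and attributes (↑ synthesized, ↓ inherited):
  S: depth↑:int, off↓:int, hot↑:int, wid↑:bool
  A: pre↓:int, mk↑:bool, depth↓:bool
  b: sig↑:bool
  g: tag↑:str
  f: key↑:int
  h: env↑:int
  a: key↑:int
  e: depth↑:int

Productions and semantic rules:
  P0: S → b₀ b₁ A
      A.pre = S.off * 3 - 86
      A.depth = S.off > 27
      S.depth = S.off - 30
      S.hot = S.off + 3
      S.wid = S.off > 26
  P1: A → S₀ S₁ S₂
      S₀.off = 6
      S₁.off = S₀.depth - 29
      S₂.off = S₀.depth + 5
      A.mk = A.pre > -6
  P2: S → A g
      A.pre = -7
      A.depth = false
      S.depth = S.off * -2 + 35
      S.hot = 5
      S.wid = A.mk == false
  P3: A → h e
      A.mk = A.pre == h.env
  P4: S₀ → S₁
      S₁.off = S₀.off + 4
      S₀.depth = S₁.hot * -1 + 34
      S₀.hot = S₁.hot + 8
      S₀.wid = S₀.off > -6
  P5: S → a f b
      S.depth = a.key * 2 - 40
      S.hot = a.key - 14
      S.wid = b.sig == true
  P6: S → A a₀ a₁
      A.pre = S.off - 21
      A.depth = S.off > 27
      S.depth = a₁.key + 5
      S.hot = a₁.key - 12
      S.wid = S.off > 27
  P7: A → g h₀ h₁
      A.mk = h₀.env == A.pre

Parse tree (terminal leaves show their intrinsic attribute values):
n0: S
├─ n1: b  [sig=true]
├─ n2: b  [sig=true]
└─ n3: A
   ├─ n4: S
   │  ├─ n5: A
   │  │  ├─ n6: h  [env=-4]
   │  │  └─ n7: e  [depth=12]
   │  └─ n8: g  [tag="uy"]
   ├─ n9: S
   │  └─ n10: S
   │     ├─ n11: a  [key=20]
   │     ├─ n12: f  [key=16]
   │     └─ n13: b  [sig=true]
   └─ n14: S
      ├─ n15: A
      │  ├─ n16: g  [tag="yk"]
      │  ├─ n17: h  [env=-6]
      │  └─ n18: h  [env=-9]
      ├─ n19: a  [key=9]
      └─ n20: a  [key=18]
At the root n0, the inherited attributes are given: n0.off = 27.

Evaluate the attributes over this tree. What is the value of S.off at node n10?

1. n0.off = 27  [given at root]
2. n1.sig = true  [terminal]
3. n2.sig = true  [terminal]
4. n3.pre = -5  [S.off * 3 - 86]
5. n3.depth = false  [S.off > 27]
6. n4.off = 6  [6]
7. n5.pre = -7  [-7]
8. n5.depth = false  [false]
9. n6.env = -4  [terminal]
10. n7.depth = 12  [terminal]
11. n5.mk = false  [A.pre == h.env]
12. n8.tag = "uy"  [terminal]
13. n4.depth = 23  [S.off * -2 + 35]
14. n4.hot = 5  [5]
15. n4.wid = true  [A.mk == false]
16. n9.off = -6  [S₀.depth - 29]
17. n10.off = -2  [S₀.off + 4]
18. n11.key = 20  [terminal]
19. n12.key = 16  [terminal]
20. n13.sig = true  [terminal]
21. n10.depth = 0  [a.key * 2 - 40]
22. n10.hot = 6  [a.key - 14]
23. n10.wid = true  [b.sig == true]
24. n9.depth = 28  [S₁.hot * -1 + 34]
25. n9.hot = 14  [S₁.hot + 8]
26. n9.wid = false  [S₀.off > -6]
27. n14.off = 28  [S₀.depth + 5]
28. n15.pre = 7  [S.off - 21]
29. n15.depth = true  [S.off > 27]
30. n16.tag = "yk"  [terminal]
31. n17.env = -6  [terminal]
32. n18.env = -9  [terminal]
33. n15.mk = false  [h₀.env == A.pre]
34. n19.key = 9  [terminal]
35. n20.key = 18  [terminal]
36. n14.depth = 23  [a₁.key + 5]
37. n14.hot = 6  [a₁.key - 12]
38. n14.wid = true  [S.off > 27]
39. n3.mk = true  [A.pre > -6]
40. n0.depth = -3  [S.off - 30]
41. n0.hot = 30  [S.off + 3]
42. n0.wid = true  [S.off > 26]

-2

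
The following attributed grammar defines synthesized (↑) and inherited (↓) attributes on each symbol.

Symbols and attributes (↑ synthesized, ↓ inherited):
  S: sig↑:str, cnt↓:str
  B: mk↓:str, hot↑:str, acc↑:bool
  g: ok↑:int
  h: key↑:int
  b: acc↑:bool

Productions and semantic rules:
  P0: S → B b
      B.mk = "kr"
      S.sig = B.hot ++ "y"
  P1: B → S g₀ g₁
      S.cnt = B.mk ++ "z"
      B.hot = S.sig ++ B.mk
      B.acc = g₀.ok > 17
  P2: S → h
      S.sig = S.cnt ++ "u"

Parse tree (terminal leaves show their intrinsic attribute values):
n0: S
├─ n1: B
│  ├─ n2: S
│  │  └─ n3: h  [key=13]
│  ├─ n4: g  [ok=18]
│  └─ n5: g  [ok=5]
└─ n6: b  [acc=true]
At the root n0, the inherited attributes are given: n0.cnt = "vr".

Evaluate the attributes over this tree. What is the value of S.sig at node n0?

1. n0.cnt = "vr"  [given at root]
2. n1.mk = "kr"  ["kr"]
3. n2.cnt = "krz"  [B.mk ++ "z"]
4. n3.key = 13  [terminal]
5. n2.sig = "krzu"  [S.cnt ++ "u"]
6. n4.ok = 18  [terminal]
7. n5.ok = 5  [terminal]
8. n1.hot = "krzukr"  [S.sig ++ B.mk]
9. n1.acc = true  [g₀.ok > 17]
10. n6.acc = true  [terminal]
11. n0.sig = "krzukry"  [B.hot ++ "y"]

"krzukry"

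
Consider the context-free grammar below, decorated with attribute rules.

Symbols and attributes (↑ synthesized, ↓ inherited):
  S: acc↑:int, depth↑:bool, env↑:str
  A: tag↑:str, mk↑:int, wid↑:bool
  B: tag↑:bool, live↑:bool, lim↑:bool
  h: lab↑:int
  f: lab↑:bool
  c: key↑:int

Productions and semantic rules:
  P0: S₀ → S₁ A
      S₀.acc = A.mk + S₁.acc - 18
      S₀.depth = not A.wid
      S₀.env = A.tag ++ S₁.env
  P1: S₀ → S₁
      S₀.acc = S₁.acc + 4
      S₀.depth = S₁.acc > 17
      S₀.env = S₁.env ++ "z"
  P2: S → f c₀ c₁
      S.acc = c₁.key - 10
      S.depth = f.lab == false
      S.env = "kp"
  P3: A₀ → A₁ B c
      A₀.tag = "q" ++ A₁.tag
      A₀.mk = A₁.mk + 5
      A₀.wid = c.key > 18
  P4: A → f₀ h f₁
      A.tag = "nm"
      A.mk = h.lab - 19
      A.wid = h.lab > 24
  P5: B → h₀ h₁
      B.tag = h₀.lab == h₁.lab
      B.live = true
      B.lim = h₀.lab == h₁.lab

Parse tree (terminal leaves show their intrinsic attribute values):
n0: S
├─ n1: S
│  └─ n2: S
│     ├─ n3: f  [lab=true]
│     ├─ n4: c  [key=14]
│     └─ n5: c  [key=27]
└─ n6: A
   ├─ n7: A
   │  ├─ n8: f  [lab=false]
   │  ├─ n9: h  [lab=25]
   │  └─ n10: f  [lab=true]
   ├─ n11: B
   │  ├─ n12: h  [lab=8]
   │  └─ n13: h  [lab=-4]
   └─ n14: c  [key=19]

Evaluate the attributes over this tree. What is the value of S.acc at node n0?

14

1. n3.lab = true  [terminal]
2. n4.key = 14  [terminal]
3. n5.key = 27  [terminal]
4. n2.acc = 17  [c₁.key - 10]
5. n2.depth = false  [f.lab == false]
6. n2.env = "kp"  ["kp"]
7. n1.acc = 21  [S₁.acc + 4]
8. n1.depth = false  [S₁.acc > 17]
9. n1.env = "kpz"  [S₁.env ++ "z"]
10. n8.lab = false  [terminal]
11. n9.lab = 25  [terminal]
12. n10.lab = true  [terminal]
13. n7.tag = "nm"  ["nm"]
14. n7.mk = 6  [h.lab - 19]
15. n7.wid = true  [h.lab > 24]
16. n12.lab = 8  [terminal]
17. n13.lab = -4  [terminal]
18. n11.tag = false  [h₀.lab == h₁.lab]
19. n11.live = true  [true]
20. n11.lim = false  [h₀.lab == h₁.lab]
21. n14.key = 19  [terminal]
22. n6.tag = "qnm"  ["q" ++ A₁.tag]
23. n6.mk = 11  [A₁.mk + 5]
24. n6.wid = true  [c.key > 18]
25. n0.acc = 14  [A.mk + S₁.acc - 18]
26. n0.depth = false  [not A.wid]
27. n0.env = "qnmkpz"  [A.tag ++ S₁.env]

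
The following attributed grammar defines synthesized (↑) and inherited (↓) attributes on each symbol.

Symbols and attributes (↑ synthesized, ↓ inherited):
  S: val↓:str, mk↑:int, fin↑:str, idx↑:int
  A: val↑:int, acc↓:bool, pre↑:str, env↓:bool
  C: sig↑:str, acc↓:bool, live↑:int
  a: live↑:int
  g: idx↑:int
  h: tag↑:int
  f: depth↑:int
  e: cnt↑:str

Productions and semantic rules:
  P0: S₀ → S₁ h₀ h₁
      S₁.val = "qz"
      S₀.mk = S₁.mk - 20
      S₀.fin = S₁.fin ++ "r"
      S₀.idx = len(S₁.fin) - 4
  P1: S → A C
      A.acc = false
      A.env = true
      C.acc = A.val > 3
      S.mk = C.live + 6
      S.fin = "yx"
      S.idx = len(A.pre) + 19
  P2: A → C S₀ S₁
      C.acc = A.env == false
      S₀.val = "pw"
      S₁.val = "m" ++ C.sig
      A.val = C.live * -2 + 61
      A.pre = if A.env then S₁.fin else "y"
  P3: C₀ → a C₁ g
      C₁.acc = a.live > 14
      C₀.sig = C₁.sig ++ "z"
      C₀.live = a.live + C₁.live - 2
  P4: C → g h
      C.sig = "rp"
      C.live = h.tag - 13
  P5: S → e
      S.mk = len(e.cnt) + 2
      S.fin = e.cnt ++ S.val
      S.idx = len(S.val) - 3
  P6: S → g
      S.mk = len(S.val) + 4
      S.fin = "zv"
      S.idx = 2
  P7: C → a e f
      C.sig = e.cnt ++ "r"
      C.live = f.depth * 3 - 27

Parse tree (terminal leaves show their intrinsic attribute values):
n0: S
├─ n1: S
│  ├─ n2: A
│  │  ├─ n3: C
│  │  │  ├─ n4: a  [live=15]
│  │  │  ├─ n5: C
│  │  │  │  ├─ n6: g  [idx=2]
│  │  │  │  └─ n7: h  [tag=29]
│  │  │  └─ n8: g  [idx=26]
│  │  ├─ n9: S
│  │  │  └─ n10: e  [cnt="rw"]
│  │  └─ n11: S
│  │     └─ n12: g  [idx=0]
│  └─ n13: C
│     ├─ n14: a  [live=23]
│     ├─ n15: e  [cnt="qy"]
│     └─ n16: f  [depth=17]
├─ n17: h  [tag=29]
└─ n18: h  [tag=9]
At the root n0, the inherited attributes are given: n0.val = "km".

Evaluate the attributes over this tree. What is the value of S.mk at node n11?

1. n0.val = "km"  [given at root]
2. n1.val = "qz"  ["qz"]
3. n2.acc = false  [false]
4. n2.env = true  [true]
5. n3.acc = false  [A.env == false]
6. n4.live = 15  [terminal]
7. n5.acc = true  [a.live > 14]
8. n6.idx = 2  [terminal]
9. n7.tag = 29  [terminal]
10. n5.sig = "rp"  ["rp"]
11. n5.live = 16  [h.tag - 13]
12. n8.idx = 26  [terminal]
13. n3.sig = "rpz"  [C₁.sig ++ "z"]
14. n3.live = 29  [a.live + C₁.live - 2]
15. n9.val = "pw"  ["pw"]
16. n10.cnt = "rw"  [terminal]
17. n9.mk = 4  [len(e.cnt) + 2]
18. n9.fin = "rwpw"  [e.cnt ++ S.val]
19. n9.idx = -1  [len(S.val) - 3]
20. n11.val = "mrpz"  ["m" ++ C.sig]
21. n12.idx = 0  [terminal]
22. n11.mk = 8  [len(S.val) + 4]
23. n11.fin = "zv"  ["zv"]
24. n11.idx = 2  [2]
25. n2.val = 3  [C.live * -2 + 61]
26. n2.pre = "zv"  [if A.env then S₁.fin else "y"]
27. n13.acc = false  [A.val > 3]
28. n14.live = 23  [terminal]
29. n15.cnt = "qy"  [terminal]
30. n16.depth = 17  [terminal]
31. n13.sig = "qyr"  [e.cnt ++ "r"]
32. n13.live = 24  [f.depth * 3 - 27]
33. n1.mk = 30  [C.live + 6]
34. n1.fin = "yx"  ["yx"]
35. n1.idx = 21  [len(A.pre) + 19]
36. n17.tag = 29  [terminal]
37. n18.tag = 9  [terminal]
38. n0.mk = 10  [S₁.mk - 20]
39. n0.fin = "yxr"  [S₁.fin ++ "r"]
40. n0.idx = -2  [len(S₁.fin) - 4]

8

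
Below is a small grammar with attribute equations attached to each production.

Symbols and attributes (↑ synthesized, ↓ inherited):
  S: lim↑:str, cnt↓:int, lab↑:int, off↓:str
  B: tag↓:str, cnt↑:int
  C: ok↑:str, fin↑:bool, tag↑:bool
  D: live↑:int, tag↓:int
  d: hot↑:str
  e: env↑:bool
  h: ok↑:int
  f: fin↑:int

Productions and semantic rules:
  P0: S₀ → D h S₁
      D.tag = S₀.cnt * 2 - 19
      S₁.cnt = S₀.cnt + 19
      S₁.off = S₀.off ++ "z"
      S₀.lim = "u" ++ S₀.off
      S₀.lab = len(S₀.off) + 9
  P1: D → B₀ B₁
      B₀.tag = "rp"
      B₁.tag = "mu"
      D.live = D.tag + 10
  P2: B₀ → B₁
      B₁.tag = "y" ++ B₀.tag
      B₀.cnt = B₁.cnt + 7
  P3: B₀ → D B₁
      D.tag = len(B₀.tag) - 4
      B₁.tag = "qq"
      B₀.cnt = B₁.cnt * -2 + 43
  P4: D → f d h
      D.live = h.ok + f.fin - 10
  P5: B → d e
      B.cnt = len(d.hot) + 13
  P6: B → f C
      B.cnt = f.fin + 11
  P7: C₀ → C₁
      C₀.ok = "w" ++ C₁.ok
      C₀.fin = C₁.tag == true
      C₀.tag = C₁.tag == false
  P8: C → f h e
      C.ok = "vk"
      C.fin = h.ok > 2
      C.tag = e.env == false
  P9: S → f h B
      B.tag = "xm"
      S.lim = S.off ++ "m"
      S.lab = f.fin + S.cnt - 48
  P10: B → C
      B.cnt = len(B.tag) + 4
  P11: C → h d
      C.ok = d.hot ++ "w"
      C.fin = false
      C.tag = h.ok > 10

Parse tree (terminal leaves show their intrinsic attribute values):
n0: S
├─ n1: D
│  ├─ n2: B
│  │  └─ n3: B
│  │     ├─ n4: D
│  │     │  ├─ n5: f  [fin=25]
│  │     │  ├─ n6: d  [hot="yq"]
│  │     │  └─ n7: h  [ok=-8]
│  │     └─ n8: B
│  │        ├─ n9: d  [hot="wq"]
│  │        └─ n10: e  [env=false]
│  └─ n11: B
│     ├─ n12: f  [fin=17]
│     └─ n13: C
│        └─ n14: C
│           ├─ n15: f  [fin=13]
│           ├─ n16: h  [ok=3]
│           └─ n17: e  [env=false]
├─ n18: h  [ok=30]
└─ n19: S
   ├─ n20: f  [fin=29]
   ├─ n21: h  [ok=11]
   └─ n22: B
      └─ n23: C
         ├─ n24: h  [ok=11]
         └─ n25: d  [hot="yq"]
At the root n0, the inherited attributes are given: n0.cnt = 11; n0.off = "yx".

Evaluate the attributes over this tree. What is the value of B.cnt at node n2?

20

1. n0.cnt = 11  [given at root]
2. n0.off = "yx"  [given at root]
3. n1.tag = 3  [S₀.cnt * 2 - 19]
4. n2.tag = "rp"  ["rp"]
5. n3.tag = "yrp"  ["y" ++ B₀.tag]
6. n4.tag = -1  [len(B₀.tag) - 4]
7. n5.fin = 25  [terminal]
8. n6.hot = "yq"  [terminal]
9. n7.ok = -8  [terminal]
10. n4.live = 7  [h.ok + f.fin - 10]
11. n8.tag = "qq"  ["qq"]
12. n9.hot = "wq"  [terminal]
13. n10.env = false  [terminal]
14. n8.cnt = 15  [len(d.hot) + 13]
15. n3.cnt = 13  [B₁.cnt * -2 + 43]
16. n2.cnt = 20  [B₁.cnt + 7]
17. n11.tag = "mu"  ["mu"]
18. n12.fin = 17  [terminal]
19. n15.fin = 13  [terminal]
20. n16.ok = 3  [terminal]
21. n17.env = false  [terminal]
22. n14.ok = "vk"  ["vk"]
23. n14.fin = true  [h.ok > 2]
24. n14.tag = true  [e.env == false]
25. n13.ok = "wvk"  ["w" ++ C₁.ok]
26. n13.fin = true  [C₁.tag == true]
27. n13.tag = false  [C₁.tag == false]
28. n11.cnt = 28  [f.fin + 11]
29. n1.live = 13  [D.tag + 10]
30. n18.ok = 30  [terminal]
31. n19.cnt = 30  [S₀.cnt + 19]
32. n19.off = "yxz"  [S₀.off ++ "z"]
33. n20.fin = 29  [terminal]
34. n21.ok = 11  [terminal]
35. n22.tag = "xm"  ["xm"]
36. n24.ok = 11  [terminal]
37. n25.hot = "yq"  [terminal]
38. n23.ok = "yqw"  [d.hot ++ "w"]
39. n23.fin = false  [false]
40. n23.tag = true  [h.ok > 10]
41. n22.cnt = 6  [len(B.tag) + 4]
42. n19.lim = "yxzm"  [S.off ++ "m"]
43. n19.lab = 11  [f.fin + S.cnt - 48]
44. n0.lim = "uyx"  ["u" ++ S₀.off]
45. n0.lab = 11  [len(S₀.off) + 9]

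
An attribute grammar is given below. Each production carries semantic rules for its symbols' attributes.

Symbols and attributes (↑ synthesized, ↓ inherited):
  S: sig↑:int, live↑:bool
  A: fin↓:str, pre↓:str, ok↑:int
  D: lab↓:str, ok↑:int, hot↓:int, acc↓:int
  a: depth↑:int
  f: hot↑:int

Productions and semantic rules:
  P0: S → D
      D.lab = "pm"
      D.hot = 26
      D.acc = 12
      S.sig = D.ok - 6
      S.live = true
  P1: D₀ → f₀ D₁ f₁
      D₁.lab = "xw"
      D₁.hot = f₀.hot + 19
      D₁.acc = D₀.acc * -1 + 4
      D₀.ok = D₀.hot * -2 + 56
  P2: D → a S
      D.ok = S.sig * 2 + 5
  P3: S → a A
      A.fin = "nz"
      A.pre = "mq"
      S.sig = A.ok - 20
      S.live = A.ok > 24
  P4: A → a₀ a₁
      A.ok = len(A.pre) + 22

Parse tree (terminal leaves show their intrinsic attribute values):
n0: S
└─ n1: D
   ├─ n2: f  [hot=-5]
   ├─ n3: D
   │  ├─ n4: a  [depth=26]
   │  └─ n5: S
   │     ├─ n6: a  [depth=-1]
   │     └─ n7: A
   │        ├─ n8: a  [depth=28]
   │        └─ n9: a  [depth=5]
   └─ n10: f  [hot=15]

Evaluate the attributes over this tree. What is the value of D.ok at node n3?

13

1. n1.lab = "pm"  ["pm"]
2. n1.hot = 26  [26]
3. n1.acc = 12  [12]
4. n2.hot = -5  [terminal]
5. n3.lab = "xw"  ["xw"]
6. n3.hot = 14  [f₀.hot + 19]
7. n3.acc = -8  [D₀.acc * -1 + 4]
8. n4.depth = 26  [terminal]
9. n6.depth = -1  [terminal]
10. n7.fin = "nz"  ["nz"]
11. n7.pre = "mq"  ["mq"]
12. n8.depth = 28  [terminal]
13. n9.depth = 5  [terminal]
14. n7.ok = 24  [len(A.pre) + 22]
15. n5.sig = 4  [A.ok - 20]
16. n5.live = false  [A.ok > 24]
17. n3.ok = 13  [S.sig * 2 + 5]
18. n10.hot = 15  [terminal]
19. n1.ok = 4  [D₀.hot * -2 + 56]
20. n0.sig = -2  [D.ok - 6]
21. n0.live = true  [true]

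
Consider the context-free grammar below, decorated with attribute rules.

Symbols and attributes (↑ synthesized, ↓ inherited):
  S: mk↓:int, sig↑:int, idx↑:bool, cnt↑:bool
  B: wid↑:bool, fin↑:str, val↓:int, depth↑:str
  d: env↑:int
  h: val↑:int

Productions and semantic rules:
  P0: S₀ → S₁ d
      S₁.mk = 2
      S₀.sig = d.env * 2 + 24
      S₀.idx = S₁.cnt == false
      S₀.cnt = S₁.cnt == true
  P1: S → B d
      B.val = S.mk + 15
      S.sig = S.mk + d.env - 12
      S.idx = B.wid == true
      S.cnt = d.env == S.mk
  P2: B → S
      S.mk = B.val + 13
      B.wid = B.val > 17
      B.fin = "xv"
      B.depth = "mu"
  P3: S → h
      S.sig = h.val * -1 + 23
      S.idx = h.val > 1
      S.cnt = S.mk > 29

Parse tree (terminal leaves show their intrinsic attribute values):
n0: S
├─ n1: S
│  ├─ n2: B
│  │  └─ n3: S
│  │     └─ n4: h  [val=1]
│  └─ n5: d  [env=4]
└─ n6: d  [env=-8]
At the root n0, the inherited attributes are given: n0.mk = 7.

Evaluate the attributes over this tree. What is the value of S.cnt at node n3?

1. n0.mk = 7  [given at root]
2. n1.mk = 2  [2]
3. n2.val = 17  [S.mk + 15]
4. n3.mk = 30  [B.val + 13]
5. n4.val = 1  [terminal]
6. n3.sig = 22  [h.val * -1 + 23]
7. n3.idx = false  [h.val > 1]
8. n3.cnt = true  [S.mk > 29]
9. n2.wid = false  [B.val > 17]
10. n2.fin = "xv"  ["xv"]
11. n2.depth = "mu"  ["mu"]
12. n5.env = 4  [terminal]
13. n1.sig = -6  [S.mk + d.env - 12]
14. n1.idx = false  [B.wid == true]
15. n1.cnt = false  [d.env == S.mk]
16. n6.env = -8  [terminal]
17. n0.sig = 8  [d.env * 2 + 24]
18. n0.idx = true  [S₁.cnt == false]
19. n0.cnt = false  [S₁.cnt == true]

true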